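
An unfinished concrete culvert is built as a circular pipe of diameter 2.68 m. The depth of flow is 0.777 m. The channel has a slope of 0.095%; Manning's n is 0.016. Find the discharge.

For a circular section of diameter D = 2.68 m at depth y = 0.777 m, the central angle is θ = 2 arccos(1 − 2y/D) = 2.274 rad. Then A = (D²/8)(θ − sin θ) = 1.357 m² and P = Dθ/2 = 3.048 m.
Hydraulic radius R = A/P = 1.357/3.048 = 0.4454 m.
Manning's equation: Q = (1/n) A R^(2/3) S^(1/2) = (1/0.016) × 1.357 × 0.4454^(2/3) × 0.00095^(1/2) = 1.52 m³/s.

Q = 1.52 m³/s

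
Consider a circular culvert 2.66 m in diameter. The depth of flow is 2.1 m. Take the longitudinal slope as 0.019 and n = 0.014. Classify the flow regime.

For a circular section of diameter D = 2.66 m at depth y = 2.1 m, the central angle is θ = 2 arccos(1 − 2y/D) = 4.376 rad. Then A = (D²/8)(θ − sin θ) = 4.706 m² and P = Dθ/2 = 5.821 m.
Hydraulic radius R = A/P = 4.706/5.821 = 0.8085 m.
V = (1/n) R^(2/3) √S = (1/0.014) × 0.8085^(2/3) × √0.019 = 8.544 m/s. Hydraulic depth D_h = A/T = 4.706/2.169 = 2.17 m.
Froude number Fr = V/√(g·D_h) = 8.544/√(9.81×2.17) = 1.85, which is greater than 1, so the flow is supercritical.

supercritical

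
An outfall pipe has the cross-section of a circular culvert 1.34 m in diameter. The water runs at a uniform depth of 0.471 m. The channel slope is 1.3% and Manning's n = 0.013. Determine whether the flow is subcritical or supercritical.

supercritical

For a circular section of diameter D = 1.34 m at depth y = 0.471 m, the central angle is θ = 2 arccos(1 − 2y/D) = 2.538 rad. Then A = (D²/8)(θ − sin θ) = 0.4424 m² and P = Dθ/2 = 1.701 m.
Hydraulic radius R = A/P = 0.4424/1.701 = 0.2601 m.
V = (1/n) R^(2/3) √S = (1/0.013) × 0.2601^(2/3) × √0.013 = 3.574 m/s. Hydraulic depth D_h = A/T = 0.4424/1.28 = 0.3458 m.
Froude number Fr = V/√(g·D_h) = 3.574/√(9.81×0.3458) = 1.94, which is greater than 1, so the flow is supercritical.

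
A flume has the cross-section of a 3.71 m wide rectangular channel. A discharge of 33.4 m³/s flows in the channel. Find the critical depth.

For a rectangular channel, critical depth y_c = (q²/g)^(1/3) where q = Q/b = 33.4/3.71 = 9.003 m²/s.
So y_c = (9.003²/9.81)^(1/3) = 2.02 m.

y_c = 2.02 m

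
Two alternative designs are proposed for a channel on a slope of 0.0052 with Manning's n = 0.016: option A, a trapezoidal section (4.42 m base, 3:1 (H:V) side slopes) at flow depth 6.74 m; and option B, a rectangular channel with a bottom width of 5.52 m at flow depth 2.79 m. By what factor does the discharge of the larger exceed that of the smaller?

20.1

Channel A: With bottom width b = 4.42 m and side slope z = 3: A = (b + zy)y = (4.42 + 3×6.74)×6.74 = 166.1 m²; P = b + 2y√(1+z²) = 4.42 + 2×6.74×3.162 = 47.05 m. Hydraulic radius R = A/P = 166.1/47.05 = 3.53 m. Q_A = (1/0.016)·166.1·3.53^(2/3)·√0.0052 = 1735 m³/s.
Channel B: Flow area A = b·y = 5.52 × 2.79 = 15.4 m². Wetted perimeter P = b + 2y = 5.52 + 2×2.79 = 11.1 m. Hydraulic radius R = A/P = 15.4/11.1 = 1.387 m. Q_B = (1/0.016)·15.4·1.387^(2/3)·√0.0052 = 86.35 m³/s.
The larger discharge is 1735 m³/s and the smaller is 86.35 m³/s; the ratio is 20.1.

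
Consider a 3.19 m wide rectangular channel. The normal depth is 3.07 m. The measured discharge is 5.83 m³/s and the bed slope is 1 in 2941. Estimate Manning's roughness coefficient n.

n = 0.032

Flow area A = b·y = 3.19 × 3.07 = 9.793 m². Wetted perimeter P = b + 2y = 3.19 + 2×3.07 = 9.33 m.
Hydraulic radius R = A/P = 9.793/9.33 = 1.05 m.
Rearranging Manning's equation: n = (1/Q) A R^(2/3) S^(1/2) = (1/5.83) × 9.793 × 1.05^(2/3) × √0.00034 = 0.032.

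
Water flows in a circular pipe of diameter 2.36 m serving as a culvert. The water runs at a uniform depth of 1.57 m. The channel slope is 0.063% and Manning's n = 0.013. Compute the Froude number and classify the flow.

subcritical

For a circular section of diameter D = 2.36 m at depth y = 1.57 m, the central angle is θ = 2 arccos(1 − 2y/D) = 3.815 rad. Then A = (D²/8)(θ − sin θ) = 3.091 m² and P = Dθ/2 = 4.502 m.
Hydraulic radius R = A/P = 3.091/4.502 = 0.6865 m.
V = (1/n) R^(2/3) √S = (1/0.013) × 0.6865^(2/3) × √0.00063 = 1.502 m/s. Hydraulic depth D_h = A/T = 3.091/2.227 = 1.388 m.
Froude number Fr = V/√(g·D_h) = 1.502/√(9.81×1.388) = 0.407, which is less than 1, so the flow is subcritical.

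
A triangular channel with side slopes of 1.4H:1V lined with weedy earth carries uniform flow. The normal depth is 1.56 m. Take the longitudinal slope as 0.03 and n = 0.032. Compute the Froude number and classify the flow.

For a triangular section with side slope z = 1.4: A = zy² = 1.4×1.56² = 3.407 m²; P = 2y√(1+z²) = 2×1.56×1.72 = 5.368 m.
Hydraulic radius R = A/P = 3.407/5.368 = 0.6347 m.
V = (1/n) R^(2/3) √S = (1/0.032) × 0.6347^(2/3) × √0.03 = 3.998 m/s. Hydraulic depth D_h = A/T = 3.407/4.368 = 0.78 m.
Froude number Fr = V/√(g·D_h) = 3.998/√(9.81×0.78) = 1.45, which is greater than 1, so the flow is supercritical.

supercritical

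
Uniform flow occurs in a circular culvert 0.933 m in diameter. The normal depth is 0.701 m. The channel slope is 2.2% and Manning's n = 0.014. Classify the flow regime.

supercritical

For a circular section of diameter D = 0.933 m at depth y = 0.701 m, the central angle is θ = 2 arccos(1 − 2y/D) = 4.195 rad. Then A = (D²/8)(θ − sin θ) = 0.551 m² and P = Dθ/2 = 1.957 m.
Hydraulic radius R = A/P = 0.551/1.957 = 0.2816 m.
V = (1/n) R^(2/3) √S = (1/0.014) × 0.2816^(2/3) × √0.022 = 4.551 m/s. Hydraulic depth D_h = A/T = 0.551/0.8066 = 0.6832 m.
Froude number Fr = V/√(g·D_h) = 4.551/√(9.81×0.6832) = 1.76, which is greater than 1, so the flow is supercritical.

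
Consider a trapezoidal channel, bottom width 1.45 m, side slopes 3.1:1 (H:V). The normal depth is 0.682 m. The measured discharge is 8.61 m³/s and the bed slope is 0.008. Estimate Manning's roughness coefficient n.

n = 0.014

With bottom width b = 1.45 m and side slope z = 3.1: A = (b + zy)y = (1.45 + 3.1×0.682)×0.682 = 2.431 m²; P = b + 2y√(1+z²) = 1.45 + 2×0.682×3.257 = 5.893 m.
Hydraulic radius R = A/P = 2.431/5.893 = 0.4125 m.
Rearranging Manning's equation: n = (1/Q) A R^(2/3) S^(1/2) = (1/8.61) × 2.431 × 0.4125^(2/3) × √0.008 = 0.014.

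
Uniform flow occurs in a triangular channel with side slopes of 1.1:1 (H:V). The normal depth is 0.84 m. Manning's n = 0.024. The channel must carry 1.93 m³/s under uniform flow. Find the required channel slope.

S = 0.0169

For a triangular section with side slope z = 1.1: A = zy² = 1.1×0.84² = 0.7762 m²; P = 2y√(1+z²) = 2×0.84×1.487 = 2.497 m.
Hydraulic radius R = A/P = 0.7762/2.497 = 0.3108 m.
From Manning's equation, S = [nQ / (1 A R^(2/3))]² = [0.024 × 1.93 / (1 × 0.7762 × 0.3108^(2/3))]² = 0.0169.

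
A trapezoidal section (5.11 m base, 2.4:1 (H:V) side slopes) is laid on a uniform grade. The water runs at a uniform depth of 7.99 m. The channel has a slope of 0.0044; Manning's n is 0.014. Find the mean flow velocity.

With bottom width b = 5.11 m and side slope z = 2.4: A = (b + zy)y = (5.11 + 2.4×7.99)×7.99 = 194 m²; P = b + 2y√(1+z²) = 5.11 + 2×7.99×2.6 = 46.66 m.
Hydraulic radius R = A/P = 194/46.66 = 4.159 m.
From Manning's equation, V = (1/n) R^(2/3) S^(1/2) = (1/0.014) × 4.159^(2/3) × 0.0044^(1/2) = 12.3 m/s.

V = 12.3 m/s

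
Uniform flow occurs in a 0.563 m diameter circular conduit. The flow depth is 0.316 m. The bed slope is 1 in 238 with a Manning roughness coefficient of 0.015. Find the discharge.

Q = 0.176 m³/s

For a circular section of diameter D = 0.563 m at depth y = 0.316 m, the central angle is θ = 2 arccos(1 − 2y/D) = 3.387 rad. Then A = (D²/8)(θ − sin θ) = 0.1438 m² and P = Dθ/2 = 0.9535 m.
Hydraulic radius R = A/P = 0.1438/0.9535 = 0.1509 m.
Manning's equation: Q = (1/n) A R^(2/3) S^(1/2) = (1/0.015) × 0.1438 × 0.1509^(2/3) × 0.004202^(1/2) = 0.176 m³/s.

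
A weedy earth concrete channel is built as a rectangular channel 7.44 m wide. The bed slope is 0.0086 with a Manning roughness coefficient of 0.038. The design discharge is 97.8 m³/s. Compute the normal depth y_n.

Manning's equation rearranged: A R^(2/3) = nQ / (1·√S) = 0.038 × 97.8 / (√0.0086) = 40.07.
Try y = 4.19 m: A R^(2/3) = 49 — too large.
Try y = 2.65 m: A R^(2/3) = 26.38 — too small.
Try y = 3.6 m: A R^(2/3) = 40.06 — close enough.

y_n = 3.6 m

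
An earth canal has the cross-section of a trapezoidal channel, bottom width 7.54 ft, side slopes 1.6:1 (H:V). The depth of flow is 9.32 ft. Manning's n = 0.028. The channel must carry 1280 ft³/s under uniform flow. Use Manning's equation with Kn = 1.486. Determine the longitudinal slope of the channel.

S = 0.0016

With bottom width b = 7.54 ft and side slope z = 1.6: A = (b + zy)y = (7.54 + 1.6×9.32)×9.32 = 209.3 ft²; P = b + 2y√(1+z²) = 7.54 + 2×9.32×1.887 = 42.71 ft.
Hydraulic radius R = A/P = 209.3/42.71 = 4.899 ft.
From Manning's equation, S = [nQ / (1.486 A R^(2/3))]² = [0.028 × 1280 / (1.486 × 209.3 × 4.899^(2/3))]² = 0.0016.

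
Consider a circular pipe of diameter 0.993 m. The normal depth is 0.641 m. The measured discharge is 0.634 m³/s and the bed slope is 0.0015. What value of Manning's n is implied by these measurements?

n = 0.014

For a circular section of diameter D = 0.993 m at depth y = 0.641 m, the central angle is θ = 2 arccos(1 − 2y/D) = 3.732 rad. Then A = (D²/8)(θ − sin θ) = 0.5287 m² and P = Dθ/2 = 1.853 m.
Hydraulic radius R = A/P = 0.5287/1.853 = 0.2853 m.
Rearranging Manning's equation: n = (1/Q) A R^(2/3) S^(1/2) = (1/0.634) × 0.5287 × 0.2853^(2/3) × √0.0015 = 0.014.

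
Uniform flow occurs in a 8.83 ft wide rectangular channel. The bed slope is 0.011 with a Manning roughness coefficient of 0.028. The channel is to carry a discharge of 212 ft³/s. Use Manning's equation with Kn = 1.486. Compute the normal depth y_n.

Manning's equation rearranged: A R^(2/3) = nQ / (1.486·√S) = 0.028 × 212 / (1.486 × √0.011) = 38.09.
Trying y = 2.28 ft: A R^(2/3) = 26.42 — short.
Trying y = 3.63 ft: A R^(2/3) = 50.75 — over.
Trying y = 2.95 ft: A R^(2/3) = 38.09 — ≈ 38.09.

y_n = 2.95 ft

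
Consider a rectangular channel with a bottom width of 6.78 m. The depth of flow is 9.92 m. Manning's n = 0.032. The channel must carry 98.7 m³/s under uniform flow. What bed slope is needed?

S = 0.000641

Flow area A = b·y = 6.78 × 9.92 = 67.26 m². Wetted perimeter P = b + 2y = 6.78 + 2×9.92 = 26.62 m.
Hydraulic radius R = A/P = 67.26/26.62 = 2.527 m.
From Manning's equation, S = [nQ / (1 A R^(2/3))]² = [0.032 × 98.7 / (1 × 67.26 × 2.527^(2/3))]² = 0.000641.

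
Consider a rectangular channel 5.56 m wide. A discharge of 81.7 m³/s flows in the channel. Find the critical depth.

y_c = 2.8 m

For a rectangular channel, critical depth y_c = (q²/g)^(1/3) where q = Q/b = 81.7/5.56 = 14.69 m²/s.
So y_c = (14.69²/9.81)^(1/3) = 2.8 m.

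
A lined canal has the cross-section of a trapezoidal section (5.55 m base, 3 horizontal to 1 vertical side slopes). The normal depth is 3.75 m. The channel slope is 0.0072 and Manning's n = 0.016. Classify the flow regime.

With bottom width b = 5.55 m and side slope z = 3: A = (b + zy)y = (5.55 + 3×3.75)×3.75 = 63 m²; P = b + 2y√(1+z²) = 5.55 + 2×3.75×3.162 = 29.27 m.
Hydraulic radius R = A/P = 63/29.27 = 2.153 m.
V = (1/n) R^(2/3) √S = (1/0.016) × 2.153^(2/3) × √0.0072 = 8.841 m/s. Hydraulic depth D_h = A/T = 63/28.05 = 2.246 m.
Froude number Fr = V/√(g·D_h) = 8.841/√(9.81×2.246) = 1.88, which is greater than 1, so the flow is supercritical.

supercritical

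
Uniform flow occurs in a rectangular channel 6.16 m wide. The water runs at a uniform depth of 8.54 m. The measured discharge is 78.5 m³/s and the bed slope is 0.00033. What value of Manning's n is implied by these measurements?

n = 0.021

Flow area A = b·y = 6.16 × 8.54 = 52.61 m². Wetted perimeter P = b + 2y = 6.16 + 2×8.54 = 23.24 m.
Hydraulic radius R = A/P = 52.61/23.24 = 2.264 m.
Rearranging Manning's equation: n = (1/Q) A R^(2/3) S^(1/2) = (1/78.5) × 52.61 × 2.264^(2/3) × √0.00033 = 0.021.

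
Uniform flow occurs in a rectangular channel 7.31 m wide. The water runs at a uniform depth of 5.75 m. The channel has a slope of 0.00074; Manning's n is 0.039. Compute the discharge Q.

Q = 50.1 m³/s

Flow area A = b·y = 7.31 × 5.75 = 42.03 m². Wetted perimeter P = b + 2y = 7.31 + 2×5.75 = 18.81 m.
Hydraulic radius R = A/P = 42.03/18.81 = 2.235 m.
Manning's equation: Q = (1/n) A R^(2/3) S^(1/2) = (1/0.039) × 42.03 × 2.235^(2/3) × 0.00074^(1/2) = 50.1 m³/s.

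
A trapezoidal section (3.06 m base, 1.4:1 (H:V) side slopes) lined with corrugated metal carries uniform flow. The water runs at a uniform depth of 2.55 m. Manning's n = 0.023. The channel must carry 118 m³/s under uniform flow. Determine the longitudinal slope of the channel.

With bottom width b = 3.06 m and side slope z = 1.4: A = (b + zy)y = (3.06 + 1.4×2.55)×2.55 = 16.91 m²; P = b + 2y√(1+z²) = 3.06 + 2×2.55×1.72 = 11.83 m.
Hydraulic radius R = A/P = 16.91/11.83 = 1.429 m.
From Manning's equation, S = [nQ / (1 A R^(2/3))]² = [0.023 × 118 / (1 × 16.91 × 1.429^(2/3))]² = 0.016.

S = 0.016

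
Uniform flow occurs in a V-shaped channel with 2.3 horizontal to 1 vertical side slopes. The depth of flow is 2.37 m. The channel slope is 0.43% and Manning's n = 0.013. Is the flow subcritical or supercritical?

supercritical

For a triangular section with side slope z = 2.3: A = zy² = 2.3×2.37² = 12.92 m²; P = 2y√(1+z²) = 2×2.37×2.508 = 11.89 m.
Hydraulic radius R = A/P = 12.92/11.89 = 1.087 m.
V = (1/n) R^(2/3) √S = (1/0.013) × 1.087^(2/3) × √0.0043 = 5.332 m/s. Hydraulic depth D_h = A/T = 12.92/10.9 = 1.185 m.
Froude number Fr = V/√(g·D_h) = 5.332/√(9.81×1.185) = 1.56, which is greater than 1, so the flow is supercritical.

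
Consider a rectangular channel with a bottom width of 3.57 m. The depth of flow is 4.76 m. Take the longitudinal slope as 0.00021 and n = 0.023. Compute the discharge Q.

Q = 12.7 m³/s

Flow area A = b·y = 3.57 × 4.76 = 16.99 m². Wetted perimeter P = b + 2y = 3.57 + 2×4.76 = 13.09 m.
Hydraulic radius R = A/P = 16.99/13.09 = 1.298 m.
Manning's equation: Q = (1/n) A R^(2/3) S^(1/2) = (1/0.023) × 16.99 × 1.298^(2/3) × 0.00021^(1/2) = 12.7 m³/s.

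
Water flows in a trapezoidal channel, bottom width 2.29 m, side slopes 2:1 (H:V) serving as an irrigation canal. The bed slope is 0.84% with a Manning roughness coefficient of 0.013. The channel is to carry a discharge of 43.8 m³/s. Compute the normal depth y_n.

y_n = 1.39 m

Manning's equation rearranged: A R^(2/3) = nQ / (1·√S) = 0.013 × 43.8 / (√0.0084) = 6.213.
Trying y = 1.5 m: A R^(2/3) = 7.297 — too large.
Trying y = 1.06 m: A R^(2/3) = 3.561 — too small.
Trying y = 1.39 m: A R^(2/3) = 6.216 — ≈ 6.213.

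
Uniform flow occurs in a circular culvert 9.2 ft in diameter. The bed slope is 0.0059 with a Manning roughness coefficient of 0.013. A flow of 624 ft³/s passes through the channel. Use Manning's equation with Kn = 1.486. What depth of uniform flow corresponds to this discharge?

Manning's equation rearranged: A R^(2/3) = nQ / (1.486·√S) = 0.013 × 624 / (1.486 × √0.0059) = 71.07.
Trying y = 5.66 ft: A R^(2/3) = 80.83 — over.
Trying y = 4.01 ft: A R^(2/3) = 45.59 — short.
Trying y = 5.21 ft: A R^(2/3) = 71.1 — ≈ 71.07.

y_n = 5.21 ft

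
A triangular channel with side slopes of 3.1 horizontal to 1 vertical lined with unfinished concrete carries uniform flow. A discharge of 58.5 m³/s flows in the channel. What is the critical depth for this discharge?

At critical depth, Q² T / (g A³) = 1, i.e. A³/T = Q²/g = 58.5²/9.81 = 348.9.
Trying y = 2.57 m: A³/T = 538.7 — high.
Trying y = 1.76 m: A³/T = 81.14 — low.
Trying y = 2.36 m: A³/T = 351.8 — matches.

y_c = 2.36 m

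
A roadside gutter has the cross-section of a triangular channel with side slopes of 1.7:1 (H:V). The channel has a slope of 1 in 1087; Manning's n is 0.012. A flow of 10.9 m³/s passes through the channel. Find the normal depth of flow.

y_n = 1.75 m

Manning's equation rearranged: A R^(2/3) = nQ / (1·√S) = 0.012 × 10.9 / (√0.00092) = 4.312.
Try y = 1.29 m: A R^(2/3) = 1.913 — too small.
Try y = 1.95 m: A R^(2/3) = 5.757 — too large.
Try y = 1.75 m: A R^(2/3) = 4.314 — ≈ 4.312.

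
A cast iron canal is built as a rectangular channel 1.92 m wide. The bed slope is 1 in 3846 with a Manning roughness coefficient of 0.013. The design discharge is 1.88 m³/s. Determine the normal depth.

Manning's equation rearranged: A R^(2/3) = nQ / (1·√S) = 0.013 × 1.88 / (√0.00026) = 1.516.
Trying y = 1.41 m: A R^(2/3) = 1.864 — too large.
Trying y = 0.994 m: A R^(2/3) = 1.184 — too small.
Trying y = 1.2 m: A R^(2/3) = 1.515 — ≈ 1.516.

y_n = 1.2 m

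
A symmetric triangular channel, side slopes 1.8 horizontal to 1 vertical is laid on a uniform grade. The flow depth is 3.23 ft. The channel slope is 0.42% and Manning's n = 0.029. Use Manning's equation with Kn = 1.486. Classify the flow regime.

For a triangular section with side slope z = 1.8: A = zy² = 1.8×3.23² = 18.78 ft²; P = 2y√(1+z²) = 2×3.23×2.059 = 13.3 ft.
Hydraulic radius R = A/P = 18.78/13.3 = 1.412 ft.
V = (1.486/n) R^(2/3) √S = (1.486/0.029) × 1.412^(2/3) × √0.0042 = 4.179 ft/s. Hydraulic depth D_h = A/T = 18.78/11.63 = 1.615 ft.
Froude number Fr = V/√(g·D_h) = 4.179/√(32.2×1.615) = 0.58, which is less than 1, so the flow is subcritical.

subcritical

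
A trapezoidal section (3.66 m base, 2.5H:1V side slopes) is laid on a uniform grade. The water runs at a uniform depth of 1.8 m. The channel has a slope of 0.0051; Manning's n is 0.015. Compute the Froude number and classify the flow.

supercritical

With bottom width b = 3.66 m and side slope z = 2.5: A = (b + zy)y = (3.66 + 2.5×1.8)×1.8 = 14.69 m²; P = b + 2y√(1+z²) = 3.66 + 2×1.8×2.693 = 13.35 m.
Hydraulic radius R = A/P = 14.69/13.35 = 1.1 m.
V = (1/n) R^(2/3) √S = (1/0.015) × 1.1^(2/3) × √0.0051 = 5.073 m/s. Hydraulic depth D_h = A/T = 14.69/12.66 = 1.16 m.
Froude number Fr = V/√(g·D_h) = 5.073/√(9.81×1.16) = 1.5, which is greater than 1, so the flow is supercritical.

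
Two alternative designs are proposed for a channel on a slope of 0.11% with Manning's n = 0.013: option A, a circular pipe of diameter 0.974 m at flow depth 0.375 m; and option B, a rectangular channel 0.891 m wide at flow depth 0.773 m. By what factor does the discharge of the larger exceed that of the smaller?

3.25

Channel A: For a circular section of diameter D = 0.974 m at depth y = 0.375 m, the central angle is θ = 2 arccos(1 − 2y/D) = 2.677 rad. Then A = (D²/8)(θ − sin θ) = 0.2644 m² and P = Dθ/2 = 1.304 m. Hydraulic radius R = A/P = 0.2644/1.304 = 0.2028 m. Q_A = (1/0.013)·0.2644·0.2028^(2/3)·√0.0011 = 0.2329 m³/s.
Channel B: Flow area A = b·y = 0.891 × 0.773 = 0.6887 m². Wetted perimeter P = b + 2y = 0.891 + 2×0.773 = 2.437 m. Hydraulic radius R = A/P = 0.6887/2.437 = 0.2826 m. Q_B = (1/0.013)·0.6887·0.2826^(2/3)·√0.0011 = 0.7567 m³/s.
The larger discharge is 0.7567 m³/s and the smaller is 0.2329 m³/s; the ratio is 3.25.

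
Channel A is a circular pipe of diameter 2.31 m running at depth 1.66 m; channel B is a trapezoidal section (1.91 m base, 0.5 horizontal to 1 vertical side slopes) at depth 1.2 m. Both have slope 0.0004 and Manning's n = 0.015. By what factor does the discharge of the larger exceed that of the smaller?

1.11

Channel A: For a circular section of diameter D = 2.31 m at depth y = 1.66 m, the central angle is θ = 2 arccos(1 − 2y/D) = 4.047 rad. Then A = (D²/8)(θ − sin θ) = 3.224 m² and P = Dθ/2 = 4.674 m. Hydraulic radius R = A/P = 3.224/4.674 = 0.6897 m. Q_A = (1/0.015)·3.224·0.6897^(2/3)·√0.0004 = 3.355 m³/s.
Channel B: With bottom width b = 1.91 m and side slope z = 0.5: A = (b + zy)y = (1.91 + 0.5×1.2)×1.2 = 3.012 m²; P = b + 2y√(1+z²) = 1.91 + 2×1.2×1.118 = 4.593 m. Hydraulic radius R = A/P = 3.012/4.593 = 0.6557 m. Q_B = (1/0.015)·3.012·0.6557^(2/3)·√0.0004 = 3.031 m³/s.
The larger discharge is 3.355 m³/s and the smaller is 3.031 m³/s; the ratio is 1.11.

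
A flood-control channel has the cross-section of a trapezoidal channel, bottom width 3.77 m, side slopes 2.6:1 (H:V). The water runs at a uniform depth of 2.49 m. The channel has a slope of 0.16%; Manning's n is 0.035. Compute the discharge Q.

Q = 37.3 m³/s

With bottom width b = 3.77 m and side slope z = 2.6: A = (b + zy)y = (3.77 + 2.6×2.49)×2.49 = 25.51 m²; P = b + 2y√(1+z²) = 3.77 + 2×2.49×2.786 = 17.64 m.
Hydraulic radius R = A/P = 25.51/17.64 = 1.446 m.
Manning's equation: Q = (1/n) A R^(2/3) S^(1/2) = (1/0.035) × 25.51 × 1.446^(2/3) × 0.0016^(1/2) = 37.3 m³/s.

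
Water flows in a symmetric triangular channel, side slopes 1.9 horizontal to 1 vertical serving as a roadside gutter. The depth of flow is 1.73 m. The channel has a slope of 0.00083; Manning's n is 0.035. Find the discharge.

Q = 3.92 m³/s

For a triangular section with side slope z = 1.9: A = zy² = 1.9×1.73² = 5.687 m²; P = 2y√(1+z²) = 2×1.73×2.147 = 7.429 m.
Hydraulic radius R = A/P = 5.687/7.429 = 0.7655 m.
Manning's equation: Q = (1/n) A R^(2/3) S^(1/2) = (1/0.035) × 5.687 × 0.7655^(2/3) × 0.00083^(1/2) = 3.92 m³/s.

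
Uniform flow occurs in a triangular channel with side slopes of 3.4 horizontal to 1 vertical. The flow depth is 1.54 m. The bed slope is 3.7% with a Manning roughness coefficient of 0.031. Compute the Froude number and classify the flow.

supercritical

For a triangular section with side slope z = 3.4: A = zy² = 3.4×1.54² = 8.063 m²; P = 2y√(1+z²) = 2×1.54×3.544 = 10.92 m.
Hydraulic radius R = A/P = 8.063/10.92 = 0.7387 m.
V = (1/n) R^(2/3) √S = (1/0.031) × 0.7387^(2/3) × √0.037 = 5.071 m/s. Hydraulic depth D_h = A/T = 8.063/10.47 = 0.77 m.
Froude number Fr = V/√(g·D_h) = 5.071/√(9.81×0.77) = 1.84, which is greater than 1, so the flow is supercritical.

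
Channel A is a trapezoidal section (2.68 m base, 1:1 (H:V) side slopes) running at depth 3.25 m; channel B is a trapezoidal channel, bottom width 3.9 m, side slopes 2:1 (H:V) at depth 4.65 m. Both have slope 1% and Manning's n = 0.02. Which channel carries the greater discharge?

Channel A: With bottom width b = 2.68 m and side slope z = 1: A = (b + zy)y = (2.68 + 1×3.25)×3.25 = 19.27 m²; P = b + 2y√(1+z²) = 2.68 + 2×3.25×1.414 = 11.87 m. Hydraulic radius R = A/P = 19.27/11.87 = 1.623 m. Q_A = (1/0.02)·19.27·1.623^(2/3)·√0.01 = 133.1 m³/s.
Channel B: With bottom width b = 3.9 m and side slope z = 2: A = (b + zy)y = (3.9 + 2×4.65)×4.65 = 61.38 m²; P = b + 2y√(1+z²) = 3.9 + 2×4.65×2.236 = 24.7 m. Hydraulic radius R = A/P = 61.38/24.7 = 2.485 m. Q_B = (1/0.02)·61.38·2.485^(2/3)·√0.01 = 563.1 m³/s.
Q_A = 133.1 m³/s vs Q_B = 563.1 m³/s, so channel B carries more.

channel B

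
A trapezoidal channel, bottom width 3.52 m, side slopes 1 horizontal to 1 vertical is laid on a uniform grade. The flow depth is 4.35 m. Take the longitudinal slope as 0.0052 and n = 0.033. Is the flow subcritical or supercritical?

subcritical

With bottom width b = 3.52 m and side slope z = 1: A = (b + zy)y = (3.52 + 1×4.35)×4.35 = 34.23 m²; P = b + 2y√(1+z²) = 3.52 + 2×4.35×1.414 = 15.82 m.
Hydraulic radius R = A/P = 34.23/15.82 = 2.164 m.
V = (1/n) R^(2/3) √S = (1/0.033) × 2.164^(2/3) × √0.0052 = 3.655 m/s. Hydraulic depth D_h = A/T = 34.23/12.22 = 2.802 m.
Froude number Fr = V/√(g·D_h) = 3.655/√(9.81×2.802) = 0.697, which is less than 1, so the flow is subcritical.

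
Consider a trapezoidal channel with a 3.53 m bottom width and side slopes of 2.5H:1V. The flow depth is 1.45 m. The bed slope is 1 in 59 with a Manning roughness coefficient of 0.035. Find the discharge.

Q = 36.4 m³/s

With bottom width b = 3.53 m and side slope z = 2.5: A = (b + zy)y = (3.53 + 2.5×1.45)×1.45 = 10.37 m²; P = b + 2y√(1+z²) = 3.53 + 2×1.45×2.693 = 11.34 m.
Hydraulic radius R = A/P = 10.37/11.34 = 0.915 m.
Manning's equation: Q = (1/n) A R^(2/3) S^(1/2) = (1/0.035) × 10.37 × 0.915^(2/3) × 0.01695^(1/2) = 36.4 m³/s.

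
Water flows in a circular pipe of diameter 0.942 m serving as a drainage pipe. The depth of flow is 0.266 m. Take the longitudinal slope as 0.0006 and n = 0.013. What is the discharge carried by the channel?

Q = 0.0872 m³/s

For a circular section of diameter D = 0.942 m at depth y = 0.266 m, the central angle is θ = 2 arccos(1 − 2y/D) = 2.241 rad. Then A = (D²/8)(θ − sin θ) = 0.1616 m² and P = Dθ/2 = 1.055 m.
Hydraulic radius R = A/P = 0.1616/1.055 = 0.1531 m.
Manning's equation: Q = (1/n) A R^(2/3) S^(1/2) = (1/0.013) × 0.1616 × 0.1531^(2/3) × 0.0006^(1/2) = 0.0872 m³/s.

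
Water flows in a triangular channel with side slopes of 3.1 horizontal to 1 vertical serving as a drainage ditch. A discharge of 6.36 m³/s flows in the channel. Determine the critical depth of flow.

At critical depth, Q² T / (g A³) = 1, i.e. A³/T = Q²/g = 6.36²/9.81 = 4.123.
Try y = 1.18 m: A³/T = 10.99 — high.
Try y = 0.681 m: A³/T = 0.7038 — low.
Try y = 0.97 m: A³/T = 4.126 — close enough.

y_c = 0.97 m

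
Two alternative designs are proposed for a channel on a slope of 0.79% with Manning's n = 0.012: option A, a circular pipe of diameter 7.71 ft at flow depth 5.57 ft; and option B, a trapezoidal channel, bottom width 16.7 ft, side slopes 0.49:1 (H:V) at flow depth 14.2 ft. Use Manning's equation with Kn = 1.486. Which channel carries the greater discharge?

channel B

Channel A: For a circular section of diameter D = 7.71 ft at depth y = 5.57 ft, the central angle is θ = 2 arccos(1 − 2y/D) = 4.064 rad. Then A = (D²/8)(θ − sin θ) = 36.12 ft² and P = Dθ/2 = 15.67 ft. Hydraulic radius R = A/P = 36.12/15.67 = 2.305 ft. Q_A = (1.486/0.012)·36.12·2.305^(2/3)·√0.0079 = 693.7 ft³/s.
Channel B: With bottom width b = 16.7 ft and side slope z = 0.49: A = (b + zy)y = (16.7 + 0.49×14.2)×14.2 = 335.9 ft²; P = b + 2y√(1+z²) = 16.7 + 2×14.2×1.114 = 48.33 ft. Hydraulic radius R = A/P = 335.9/48.33 = 6.952 ft. Q_B = (1.486/0.012)·335.9·6.952^(2/3)·√0.0079 = 13470 ft³/s.
Q_A = 693.7 ft³/s vs Q_B = 13470 ft³/s, so channel B carries more.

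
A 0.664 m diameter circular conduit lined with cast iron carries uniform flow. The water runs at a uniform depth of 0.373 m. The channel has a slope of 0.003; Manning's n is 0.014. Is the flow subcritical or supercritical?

subcritical

For a circular section of diameter D = 0.664 m at depth y = 0.373 m, the central angle is θ = 2 arccos(1 − 2y/D) = 3.389 rad. Then A = (D²/8)(θ − sin θ) = 0.2003 m² and P = Dθ/2 = 1.125 m.
Hydraulic radius R = A/P = 0.2003/1.125 = 0.178 m.
V = (1/n) R^(2/3) √S = (1/0.014) × 0.178^(2/3) × √0.003 = 1.238 m/s. Hydraulic depth D_h = A/T = 0.2003/0.6589 = 0.304 m.
Froude number Fr = V/√(g·D_h) = 1.238/√(9.81×0.304) = 0.717, which is less than 1, so the flow is subcritical.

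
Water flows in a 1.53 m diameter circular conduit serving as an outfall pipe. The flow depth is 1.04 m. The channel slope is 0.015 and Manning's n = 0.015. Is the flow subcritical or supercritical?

supercritical

For a circular section of diameter D = 1.53 m at depth y = 1.04 m, the central angle is θ = 2 arccos(1 − 2y/D) = 3.877 rad. Then A = (D²/8)(θ − sin θ) = 1.331 m² and P = Dθ/2 = 2.966 m.
Hydraulic radius R = A/P = 1.331/2.966 = 0.4487 m.
V = (1/n) R^(2/3) √S = (1/0.015) × 0.4487^(2/3) × √0.015 = 4.785 m/s. Hydraulic depth D_h = A/T = 1.331/1.428 = 0.9321 m.
Froude number Fr = V/√(g·D_h) = 4.785/√(9.81×0.9321) = 1.58, which is greater than 1, so the flow is supercritical.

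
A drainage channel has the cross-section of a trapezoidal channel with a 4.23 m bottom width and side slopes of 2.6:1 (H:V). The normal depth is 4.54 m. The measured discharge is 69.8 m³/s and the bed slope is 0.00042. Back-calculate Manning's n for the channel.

With bottom width b = 4.23 m and side slope z = 2.6: A = (b + zy)y = (4.23 + 2.6×4.54)×4.54 = 72.79 m²; P = b + 2y√(1+z²) = 4.23 + 2×4.54×2.786 = 29.52 m.
Hydraulic radius R = A/P = 72.79/29.52 = 2.466 m.
Rearranging Manning's equation: n = (1/Q) A R^(2/3) S^(1/2) = (1/69.8) × 72.79 × 2.466^(2/3) × √0.00042 = 0.039.

n = 0.039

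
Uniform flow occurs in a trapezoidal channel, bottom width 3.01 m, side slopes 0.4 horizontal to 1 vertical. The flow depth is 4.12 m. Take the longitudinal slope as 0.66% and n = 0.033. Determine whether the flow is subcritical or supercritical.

subcritical

With bottom width b = 3.01 m and side slope z = 0.4: A = (b + zy)y = (3.01 + 0.4×4.12)×4.12 = 19.19 m²; P = b + 2y√(1+z²) = 3.01 + 2×4.12×1.077 = 11.88 m.
Hydraulic radius R = A/P = 19.19/11.88 = 1.615 m.
V = (1/n) R^(2/3) √S = (1/0.033) × 1.615^(2/3) × √0.0066 = 3.388 m/s. Hydraulic depth D_h = A/T = 19.19/6.306 = 3.043 m.
Froude number Fr = V/√(g·D_h) = 3.388/√(9.81×3.043) = 0.62, which is less than 1, so the flow is subcritical.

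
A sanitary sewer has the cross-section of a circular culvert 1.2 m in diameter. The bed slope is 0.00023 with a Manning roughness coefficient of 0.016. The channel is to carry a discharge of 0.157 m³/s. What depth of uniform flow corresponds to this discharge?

Manning's equation rearranged: A R^(2/3) = nQ / (1·√S) = 0.016 × 0.157 / (√0.00023) = 0.1656.
At y = 0.591 m: A R^(2/3) = 0.247 — high.
At y = 0.472 m: A R^(2/3) = 0.1656 — ≈ 0.1656.

y_n = 0.472 m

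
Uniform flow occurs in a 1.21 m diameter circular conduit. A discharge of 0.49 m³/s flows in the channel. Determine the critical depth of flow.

At critical depth, Q² T / (g A³) = 1, i.e. A³/T = Q²/g = 0.49²/9.81 = 0.02448.
At y = 0.451 m: A³/T = 0.05094 — high.
At y = 0.272 m: A³/T = 0.007162 — low.
At y = 0.373 m: A³/T = 0.02447 — close enough.

y_c = 0.373 m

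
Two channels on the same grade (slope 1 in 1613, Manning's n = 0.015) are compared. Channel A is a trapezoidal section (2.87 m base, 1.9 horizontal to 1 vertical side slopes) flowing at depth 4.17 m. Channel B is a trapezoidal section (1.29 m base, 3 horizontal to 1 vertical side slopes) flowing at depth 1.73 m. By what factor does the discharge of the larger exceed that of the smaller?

7.12

Channel A: With bottom width b = 2.87 m and side slope z = 1.9: A = (b + zy)y = (2.87 + 1.9×4.17)×4.17 = 45.01 m²; P = b + 2y√(1+z²) = 2.87 + 2×4.17×2.147 = 20.78 m. Hydraulic radius R = A/P = 45.01/20.78 = 2.166 m. Q_A = (1/0.015)·45.01·2.166^(2/3)·√0.00062 = 125.1 m³/s.
Channel B: With bottom width b = 1.29 m and side slope z = 3: A = (b + zy)y = (1.29 + 3×1.73)×1.73 = 11.21 m²; P = b + 2y√(1+z²) = 1.29 + 2×1.73×3.162 = 12.23 m. Hydraulic radius R = A/P = 11.21/12.23 = 0.9165 m. Q_B = (1/0.015)·11.21·0.9165^(2/3)·√0.00062 = 17.56 m³/s.
The larger discharge is 125.1 m³/s and the smaller is 17.56 m³/s; the ratio is 7.12.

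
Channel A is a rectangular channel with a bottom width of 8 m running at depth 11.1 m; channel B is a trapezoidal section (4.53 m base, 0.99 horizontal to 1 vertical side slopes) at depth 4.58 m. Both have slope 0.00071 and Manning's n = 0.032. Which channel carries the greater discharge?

channel A

Channel A: Flow area A = b·y = 8 × 11.1 = 88.8 m². Wetted perimeter P = b + 2y = 8 + 2×11.1 = 30.2 m. Hydraulic radius R = A/P = 88.8/30.2 = 2.94 m. Q_A = (1/0.032)·88.8·2.94^(2/3)·√0.00071 = 151.8 m³/s.
Channel B: With bottom width b = 4.53 m and side slope z = 0.99: A = (b + zy)y = (4.53 + 0.99×4.58)×4.58 = 41.51 m²; P = b + 2y√(1+z²) = 4.53 + 2×4.58×1.407 = 17.42 m. Hydraulic radius R = A/P = 41.51/17.42 = 2.383 m. Q_B = (1/0.032)·41.51·2.383^(2/3)·√0.00071 = 61.68 m³/s.
Q_A = 151.8 m³/s vs Q_B = 61.68 m³/s, so channel A carries more.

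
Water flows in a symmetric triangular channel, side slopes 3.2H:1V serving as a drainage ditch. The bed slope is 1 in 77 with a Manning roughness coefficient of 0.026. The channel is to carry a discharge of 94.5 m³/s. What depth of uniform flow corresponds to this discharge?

Manning's equation rearranged: A R^(2/3) = nQ / (1·√S) = 0.026 × 94.5 / (√0.01299) = 21.56.
Try y = 2.86 m: A R^(2/3) = 32.21 — high.
Try y = 2.46 m: A R^(2/3) = 21.55 — close enough.

y_n = 2.46 m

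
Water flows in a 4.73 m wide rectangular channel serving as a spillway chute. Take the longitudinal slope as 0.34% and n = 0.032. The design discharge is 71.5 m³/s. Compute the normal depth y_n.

y_n = 5.86 m

Manning's equation rearranged: A R^(2/3) = nQ / (1·√S) = 0.032 × 71.5 / (√0.0034) = 39.24.
Try y = 5.13 m: A R^(2/3) = 33.45 — low.
Try y = 6.85 m: A R^(2/3) = 47.2 — high.
Try y = 5.86 m: A R^(2/3) = 39.25 — ≈ 39.24.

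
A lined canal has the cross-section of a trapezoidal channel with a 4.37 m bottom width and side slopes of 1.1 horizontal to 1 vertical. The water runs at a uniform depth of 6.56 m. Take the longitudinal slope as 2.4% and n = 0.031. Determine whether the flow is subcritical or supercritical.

supercritical

With bottom width b = 4.37 m and side slope z = 1.1: A = (b + zy)y = (4.37 + 1.1×6.56)×6.56 = 76 m²; P = b + 2y√(1+z²) = 4.37 + 2×6.56×1.487 = 23.87 m.
Hydraulic radius R = A/P = 76/23.87 = 3.184 m.
V = (1/n) R^(2/3) √S = (1/0.031) × 3.184^(2/3) × √0.024 = 10.81 m/s. Hydraulic depth D_h = A/T = 76/18.8 = 4.042 m.
Froude number Fr = V/√(g·D_h) = 10.81/√(9.81×4.042) = 1.72, which is greater than 1, so the flow is supercritical.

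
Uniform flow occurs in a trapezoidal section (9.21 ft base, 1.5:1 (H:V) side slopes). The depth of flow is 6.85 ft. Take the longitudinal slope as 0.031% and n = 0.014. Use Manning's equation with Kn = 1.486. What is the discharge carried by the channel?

With bottom width b = 9.21 ft and side slope z = 1.5: A = (b + zy)y = (9.21 + 1.5×6.85)×6.85 = 133.5 ft²; P = b + 2y√(1+z²) = 9.21 + 2×6.85×1.803 = 33.91 ft.
Hydraulic radius R = A/P = 133.5/33.91 = 3.936 ft.
Manning's equation: Q = (1.486/n) A R^(2/3) S^(1/2) = (1.486/0.014) × 133.5 × 3.936^(2/3) × 0.00031^(1/2) = 622 ft³/s.

Q = 622 ft³/s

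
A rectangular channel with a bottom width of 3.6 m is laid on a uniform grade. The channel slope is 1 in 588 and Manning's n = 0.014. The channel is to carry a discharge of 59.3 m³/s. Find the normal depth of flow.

Manning's equation rearranged: A R^(2/3) = nQ / (1·√S) = 0.014 × 59.3 / (√0.001701) = 20.13.
Trying y = 3.48 m: A R^(2/3) = 14.04 — too small.
Trying y = 5.36 m: A R^(2/3) = 23.54 — too large.
Trying y = 4.69 m: A R^(2/3) = 20.12 — matches.

y_n = 4.69 m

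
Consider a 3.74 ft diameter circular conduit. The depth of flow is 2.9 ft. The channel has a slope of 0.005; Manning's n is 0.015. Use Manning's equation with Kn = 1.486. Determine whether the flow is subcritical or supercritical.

For a circular section of diameter D = 3.74 ft at depth y = 2.9 ft, the central angle is θ = 2 arccos(1 − 2y/D) = 4.308 rad. Then A = (D²/8)(θ − sin θ) = 9.14 ft² and P = Dθ/2 = 8.056 ft.
Hydraulic radius R = A/P = 9.14/8.056 = 1.135 ft.
V = (1.486/n) R^(2/3) √S = (1.486/0.015) × 1.135^(2/3) × √0.005 = 7.62 ft/s. Hydraulic depth D_h = A/T = 9.14/3.122 = 2.928 ft.
Froude number Fr = V/√(g·D_h) = 7.62/√(32.2×2.928) = 0.785, which is less than 1, so the flow is subcritical.

subcritical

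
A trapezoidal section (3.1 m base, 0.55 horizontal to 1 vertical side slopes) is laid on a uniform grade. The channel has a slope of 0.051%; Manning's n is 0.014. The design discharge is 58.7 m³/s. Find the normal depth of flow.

Manning's equation rearranged: A R^(2/3) = nQ / (1·√S) = 0.014 × 58.7 / (√0.00051) = 36.39.
Try y = 3.4 m: A R^(2/3) = 22.69 — low.
Try y = 5.43 m: A R^(2/3) = 54.76 — high.
Try y = 4.39 m: A R^(2/3) = 36.42 — ≈ 36.39.

y_n = 4.39 m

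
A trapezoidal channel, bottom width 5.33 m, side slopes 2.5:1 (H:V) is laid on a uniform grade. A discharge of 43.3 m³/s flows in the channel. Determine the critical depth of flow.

y_c = 1.49 m

At critical depth, Q² T / (g A³) = 1, i.e. A³/T = Q²/g = 43.3²/9.81 = 191.1.
At y = 1.23 m: A³/T = 96.25 — low.
At y = 1.63 m: A³/T = 267.3 — high.
At y = 1.49 m: A³/T = 192.2 — close enough.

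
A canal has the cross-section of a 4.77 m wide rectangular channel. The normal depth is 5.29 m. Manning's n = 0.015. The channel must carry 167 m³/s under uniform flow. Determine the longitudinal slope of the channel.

Flow area A = b·y = 4.77 × 5.29 = 25.23 m². Wetted perimeter P = b + 2y = 4.77 + 2×5.29 = 15.35 m.
Hydraulic radius R = A/P = 25.23/15.35 = 1.644 m.
From Manning's equation, S = [nQ / (1 A R^(2/3))]² = [0.015 × 167 / (1 × 25.23 × 1.644^(2/3))]² = 0.00508.

S = 0.00508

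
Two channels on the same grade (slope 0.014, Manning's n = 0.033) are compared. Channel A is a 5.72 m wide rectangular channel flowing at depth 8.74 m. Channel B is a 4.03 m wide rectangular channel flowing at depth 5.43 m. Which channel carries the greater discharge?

channel A

Channel A: Flow area A = b·y = 5.72 × 8.74 = 49.99 m². Wetted perimeter P = b + 2y = 5.72 + 2×8.74 = 23.2 m. Hydraulic radius R = A/P = 49.99/23.2 = 2.155 m. Q_A = (1/0.033)·49.99·2.155^(2/3)·√0.014 = 299 m³/s.
Channel B: Flow area A = b·y = 4.03 × 5.43 = 21.88 m². Wetted perimeter P = b + 2y = 4.03 + 2×5.43 = 14.89 m. Hydraulic radius R = A/P = 21.88/14.89 = 1.47 m. Q_B = (1/0.033)·21.88·1.47^(2/3)·√0.014 = 101.4 m³/s.
Q_A = 299 m³/s vs Q_B = 101.4 m³/s, so channel A carries more.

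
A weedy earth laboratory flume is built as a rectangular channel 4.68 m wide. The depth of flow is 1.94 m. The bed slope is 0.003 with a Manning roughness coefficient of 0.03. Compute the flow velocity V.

Flow area A = b·y = 4.68 × 1.94 = 9.079 m². Wetted perimeter P = b + 2y = 4.68 + 2×1.94 = 8.56 m.
Hydraulic radius R = A/P = 9.079/8.56 = 1.061 m.
From Manning's equation, V = (1/n) R^(2/3) S^(1/2) = (1/0.03) × 1.061^(2/3) × 0.003^(1/2) = 1.9 m/s.

V = 1.9 m/s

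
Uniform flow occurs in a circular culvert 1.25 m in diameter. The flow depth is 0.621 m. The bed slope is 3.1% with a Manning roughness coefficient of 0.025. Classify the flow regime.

For a circular section of diameter D = 1.25 m at depth y = 0.621 m, the central angle is θ = 2 arccos(1 − 2y/D) = 3.129 rad. Then A = (D²/8)(θ − sin θ) = 0.6086 m² and P = Dθ/2 = 1.955 m.
Hydraulic radius R = A/P = 0.6086/1.955 = 0.3112 m.
V = (1/n) R^(2/3) √S = (1/0.025) × 0.3112^(2/3) × √0.031 = 3.234 m/s. Hydraulic depth D_h = A/T = 0.6086/1.25 = 0.4869 m.
Froude number Fr = V/√(g·D_h) = 3.234/√(9.81×0.4869) = 1.48, which is greater than 1, so the flow is supercritical.

supercritical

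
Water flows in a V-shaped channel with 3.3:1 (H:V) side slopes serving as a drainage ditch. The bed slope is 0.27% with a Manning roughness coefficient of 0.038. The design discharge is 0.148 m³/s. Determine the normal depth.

Manning's equation rearranged: A R^(2/3) = nQ / (1·√S) = 0.038 × 0.148 / (√0.0027) = 0.1082.
At y = 0.426 m: A R^(2/3) = 0.2074 — high.
At y = 0.257 m: A R^(2/3) = 0.0539 — low.
At y = 0.334 m: A R^(2/3) = 0.1084 — matches.

y_n = 0.334 m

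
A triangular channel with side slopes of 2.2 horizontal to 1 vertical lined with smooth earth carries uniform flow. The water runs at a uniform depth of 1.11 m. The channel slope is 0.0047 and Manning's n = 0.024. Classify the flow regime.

For a triangular section with side slope z = 2.2: A = zy² = 2.2×1.11² = 2.711 m²; P = 2y√(1+z²) = 2×1.11×2.417 = 5.365 m.
Hydraulic radius R = A/P = 2.711/5.365 = 0.5053 m.
V = (1/n) R^(2/3) √S = (1/0.024) × 0.5053^(2/3) × √0.0047 = 1.812 m/s. Hydraulic depth D_h = A/T = 2.711/4.884 = 0.555 m.
Froude number Fr = V/√(g·D_h) = 1.812/√(9.81×0.555) = 0.777, which is less than 1, so the flow is subcritical.

subcritical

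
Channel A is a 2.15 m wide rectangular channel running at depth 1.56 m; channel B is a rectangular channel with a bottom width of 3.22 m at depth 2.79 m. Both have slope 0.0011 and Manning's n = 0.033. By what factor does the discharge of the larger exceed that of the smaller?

Channel A: Flow area A = b·y = 2.15 × 1.56 = 3.354 m². Wetted perimeter P = b + 2y = 2.15 + 2×1.56 = 5.27 m. Hydraulic radius R = A/P = 3.354/5.27 = 0.6364 m. Q_A = (1/0.033)·3.354·0.6364^(2/3)·√0.0011 = 2.494 m³/s.
Channel B: Flow area A = b·y = 3.22 × 2.79 = 8.984 m². Wetted perimeter P = b + 2y = 3.22 + 2×2.79 = 8.8 m. Hydraulic radius R = A/P = 8.984/8.8 = 1.021 m. Q_B = (1/0.033)·8.984·1.021^(2/3)·√0.0011 = 9.154 m³/s.
The larger discharge is 9.154 m³/s and the smaller is 2.494 m³/s; the ratio is 3.67.

3.67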